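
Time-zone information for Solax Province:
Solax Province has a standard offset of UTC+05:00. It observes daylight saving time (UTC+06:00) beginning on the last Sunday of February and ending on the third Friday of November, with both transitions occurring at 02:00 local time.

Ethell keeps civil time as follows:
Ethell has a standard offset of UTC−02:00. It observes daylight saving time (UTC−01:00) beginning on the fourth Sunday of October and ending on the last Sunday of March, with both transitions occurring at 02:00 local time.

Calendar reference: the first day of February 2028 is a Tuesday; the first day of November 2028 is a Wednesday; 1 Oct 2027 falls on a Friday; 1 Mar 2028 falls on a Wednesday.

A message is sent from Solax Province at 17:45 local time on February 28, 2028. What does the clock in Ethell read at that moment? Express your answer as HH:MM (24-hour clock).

1 February 2028 is a Tuesday, so Sundays fall on 6, 13, 20, 27; the last is February 27.
1 November 2028 is a Wednesday, so the first Friday is November 3 and the third is November 17.
Daylight saving runs 27 February – 17 November; February 28, 2028 is inside that window, so Solax Province is at UTC+06:00.
17:45 Solax Province − 6h = 11:45 UTC.
1 October 2027 is a Friday, so the first Sunday is October 3 and the fourth is October 24.
1 March 2028 is a Wednesday, so Sundays fall on 5, 12, 19, 26; the last is March 26.
At the standard offset (UTC−02:00), 11:45 UTC − 2h = 09:45 Ethell standard time.
The standard-time date in Ethell, February 28, 2028, lies within the daylight-saving period (24 October 2027 – 26 March 2028), so Ethell is on daylight time, UTC−01:00.
11:45 UTC − 1h = 10:45 Ethell.

10:45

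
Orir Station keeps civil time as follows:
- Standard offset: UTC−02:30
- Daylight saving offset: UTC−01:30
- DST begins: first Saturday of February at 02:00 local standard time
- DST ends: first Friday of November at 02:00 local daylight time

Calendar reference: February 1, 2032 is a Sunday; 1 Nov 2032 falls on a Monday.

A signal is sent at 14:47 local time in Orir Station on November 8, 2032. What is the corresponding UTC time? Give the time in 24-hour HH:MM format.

1 February 2032 is a Sunday, so the first Saturday is February 7.
1 November 2032 is a Monday, so the first Friday is November 5.
November 8, 2032 is outside the daylight-saving period (7 February – 5 November), so Orir Station is on standard time, UTC−02:30.
14:47 local + 2h30m = 17:17 UTC.

17:17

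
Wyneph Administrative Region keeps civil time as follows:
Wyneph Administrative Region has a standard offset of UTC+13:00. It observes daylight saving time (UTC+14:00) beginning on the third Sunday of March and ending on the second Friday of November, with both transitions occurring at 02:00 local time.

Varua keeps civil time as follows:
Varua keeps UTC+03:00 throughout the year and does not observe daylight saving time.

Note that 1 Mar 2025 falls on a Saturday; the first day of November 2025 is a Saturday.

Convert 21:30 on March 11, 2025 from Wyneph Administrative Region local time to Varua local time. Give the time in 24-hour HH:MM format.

11:30

1 March 2025 is a Saturday, so the first Sunday is March 2 and the third is March 16.
1 November 2025 is a Saturday, so the first Friday is November 7 and the second is November 14.
Daylight saving runs 16 March – 14 November; March 11, 2025 is outside that window, so Wyneph Administrative Region is on standard time at UTC+13:00.
21:30 Wyneph Administrative Region − 13h = 08:30 UTC.
Varua stays on UTC+03:00 all year.
08:30 UTC + 3h = 11:30 Varua.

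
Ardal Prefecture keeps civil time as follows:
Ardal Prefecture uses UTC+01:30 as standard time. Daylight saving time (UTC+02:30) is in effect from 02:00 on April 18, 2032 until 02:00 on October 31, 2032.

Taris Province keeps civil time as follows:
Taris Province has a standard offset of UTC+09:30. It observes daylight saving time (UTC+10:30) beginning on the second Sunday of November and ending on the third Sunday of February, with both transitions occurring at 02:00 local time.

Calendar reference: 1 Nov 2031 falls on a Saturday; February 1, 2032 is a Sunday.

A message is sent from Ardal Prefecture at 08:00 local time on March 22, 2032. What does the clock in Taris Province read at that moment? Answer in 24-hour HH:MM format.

16:00

March 22, 2032 is outside the daylight-saving period (18 April – 31 October), so Ardal Prefecture is on standard time, UTC+01:30.
08:00 Ardal Prefecture − 1h30m = 06:30 UTC.
1 November 2031 is a Saturday, so the first Sunday is November 2 and the second is November 9.
1 February 2032 is a Sunday, so the first Sunday is February 1 and the third is February 15.
At the standard offset (UTC+09:30), 06:30 UTC + 9h30m = 16:00 Taris Province standard time.
The standard-time date in Taris Province, March 22, 2032, is outside the daylight-saving period (9 November 2031 – 15 February 2032), so Taris Province is on standard time, UTC+09:30.
06:30 UTC + 9h30m = 16:00 Taris Province.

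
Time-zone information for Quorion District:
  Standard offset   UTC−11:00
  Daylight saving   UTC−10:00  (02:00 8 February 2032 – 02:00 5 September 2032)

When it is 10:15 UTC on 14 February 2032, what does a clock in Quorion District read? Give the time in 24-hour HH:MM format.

00:15

At the standard offset (UTC−11:00), 10:15 UTC − 11h = 23:15 Quorion District standard time (rolling into the previous day, 13 February 2032).
Daylight saving runs 8 February – 5 September; the standard-time date in Quorion District, 13 February 2032, is inside that window, so Quorion District is at UTC−10:00.
10:15 UTC − 10h = 00:15 local.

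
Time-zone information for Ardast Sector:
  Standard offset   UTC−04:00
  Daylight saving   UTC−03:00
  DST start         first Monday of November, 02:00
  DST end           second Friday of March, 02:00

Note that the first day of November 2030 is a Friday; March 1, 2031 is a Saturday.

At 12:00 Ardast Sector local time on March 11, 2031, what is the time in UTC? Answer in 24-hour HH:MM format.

15:00

1 November 2030 is a Friday, so the first Monday is November 4.
1 March 2031 is a Saturday, so the first Friday is March 7 and the second is March 14.
Daylight saving runs 4 November 2030 – 14 March 2031; March 11, 2031 is inside that window, so Ardast Sector is at UTC−03:00.
12:00 local + 3h = 15:00 UTC.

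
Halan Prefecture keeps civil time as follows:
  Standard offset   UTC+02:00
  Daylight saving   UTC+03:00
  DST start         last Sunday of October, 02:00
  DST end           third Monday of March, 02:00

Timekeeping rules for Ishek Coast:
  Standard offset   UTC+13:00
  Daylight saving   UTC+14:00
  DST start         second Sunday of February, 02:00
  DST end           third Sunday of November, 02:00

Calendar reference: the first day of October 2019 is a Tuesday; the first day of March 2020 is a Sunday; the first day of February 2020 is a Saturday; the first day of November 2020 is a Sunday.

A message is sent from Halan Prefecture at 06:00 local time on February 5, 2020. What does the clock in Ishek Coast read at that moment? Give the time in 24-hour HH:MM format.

16:00

1 October 2019 is a Tuesday, so Sundays fall on 6, 13, 20, 27; the last is October 27.
1 March 2020 is a Sunday, so the first Monday is March 2 and the third is March 16.
February 5, 2020 lies within the daylight-saving period (27 October 2019 – 16 March 2020), so Halan Prefecture is on daylight time, UTC+03:00.
06:00 Halan Prefecture − 3h = 03:00 UTC.
1 February 2020 is a Saturday, so the first Sunday is February 2 and the second is February 9.
1 November 2020 is a Sunday, so the first Sunday is November 1 and the third is November 15.
At the standard offset (UTC+13:00), 03:00 UTC + 13h = 16:00 Ishek Coast standard time.
Daylight saving runs 9 February – 15 November; the standard-time date in Ishek Coast, February 5, 2020, is outside that window, so Ishek Coast is on standard time at UTC+13:00.
03:00 UTC + 13h = 16:00 Ishek Coast.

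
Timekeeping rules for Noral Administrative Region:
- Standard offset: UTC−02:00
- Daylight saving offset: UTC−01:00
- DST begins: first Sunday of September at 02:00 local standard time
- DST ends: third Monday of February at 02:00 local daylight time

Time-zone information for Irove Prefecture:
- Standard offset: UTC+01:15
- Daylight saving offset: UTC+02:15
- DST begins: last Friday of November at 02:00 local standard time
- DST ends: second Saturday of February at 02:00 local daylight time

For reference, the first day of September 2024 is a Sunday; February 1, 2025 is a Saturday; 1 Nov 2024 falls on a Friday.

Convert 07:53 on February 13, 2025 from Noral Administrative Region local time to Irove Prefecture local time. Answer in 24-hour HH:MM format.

1 September 2024 is a Sunday, so the first Sunday is September 1.
1 February 2025 is a Saturday, so the first Monday is February 3 and the third is February 17.
Daylight saving runs 1 September 2024 – 17 February 2025; February 13, 2025 is inside that window, so Noral Administrative Region is at UTC−01:00.
07:53 Noral Administrative Region + 1h = 08:53 UTC.
1 November 2024 is a Friday, so Fridays fall on 1, 8, 15, 22, 29; the last is November 29.
1 February 2025 is a Saturday, so the first Saturday is February 1 and the second is February 8.
At the standard offset (UTC+01:15), 08:53 UTC + 1h15m = 10:08 Irove Prefecture standard time.
The standard-time date in Irove Prefecture, February 13, 2025, is outside the daylight-saving period (29 November 2024 – 8 February 2025), so Irove Prefecture is on standard time, UTC+01:15.
08:53 UTC + 1h15m = 10:08 Irove Prefecture.

10:08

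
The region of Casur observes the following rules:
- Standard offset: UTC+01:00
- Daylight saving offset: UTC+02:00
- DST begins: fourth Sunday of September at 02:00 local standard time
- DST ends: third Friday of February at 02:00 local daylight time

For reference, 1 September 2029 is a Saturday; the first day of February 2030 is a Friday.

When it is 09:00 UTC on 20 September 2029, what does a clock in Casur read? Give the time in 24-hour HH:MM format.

10:00

1 September 2029 is a Saturday, so the first Sunday is September 2 and the fourth is September 23.
1 February 2030 is a Friday, so the first Friday is February 1 and the third is February 15.
At the standard offset (UTC+01:00), 09:00 UTC + 1h = 10:00 Casur standard time.
The standard-time date in Casur, 20 September 2029, does not fall between 23 September 2029 and 15 February 2030, so daylight saving is not in effect and Casur is at UTC+01:00.
09:00 UTC + 1h = 10:00 local.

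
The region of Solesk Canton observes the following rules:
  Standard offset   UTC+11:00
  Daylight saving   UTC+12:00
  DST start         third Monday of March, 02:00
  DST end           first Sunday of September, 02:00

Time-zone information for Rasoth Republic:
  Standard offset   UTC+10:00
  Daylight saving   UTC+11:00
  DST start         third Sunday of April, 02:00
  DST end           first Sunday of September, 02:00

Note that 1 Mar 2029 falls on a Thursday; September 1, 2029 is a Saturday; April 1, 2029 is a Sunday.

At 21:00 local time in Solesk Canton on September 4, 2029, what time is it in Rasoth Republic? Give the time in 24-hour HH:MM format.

20:00

1 March 2029 is a Thursday, so the first Monday is March 5 and the third is March 19.
1 September 2029 is a Saturday, so the first Sunday is September 2.
September 4, 2029 is outside the daylight-saving period (19 March – 2 September), so Solesk Canton is on standard time, UTC+11:00.
21:00 Solesk Canton − 11h = 10:00 UTC.
1 April 2029 is a Sunday, so the first Sunday is April 1 and the third is April 15.
1 September 2029 is a Saturday, so the first Sunday is September 2.
At the standard offset (UTC+10:00), 10:00 UTC + 10h = 20:00 Rasoth Republic standard time.
The standard-time date in Rasoth Republic, September 4, 2029, is outside the daylight-saving period (15 April – 2 September), so Rasoth Republic is on standard time, UTC+10:00.
10:00 UTC + 10h = 20:00 Rasoth Republic.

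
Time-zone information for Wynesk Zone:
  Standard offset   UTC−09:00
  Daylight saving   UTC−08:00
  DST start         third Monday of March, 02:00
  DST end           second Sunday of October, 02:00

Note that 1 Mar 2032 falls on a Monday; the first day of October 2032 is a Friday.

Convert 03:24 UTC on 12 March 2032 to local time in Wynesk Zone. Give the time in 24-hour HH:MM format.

18:24

1 March 2032 is a Monday, so the first Monday is March 1 and the third is March 15.
1 October 2032 is a Friday, so the first Sunday is October 3 and the second is October 10.
At the standard offset (UTC−09:00), 03:24 UTC − 9h = 18:24 Wynesk Zone standard time (rolling into the previous day, 11 March 2032).
The standard-time date in Wynesk Zone, 11 March 2032, is outside the daylight-saving period (15 March – 10 October), so Wynesk Zone is on standard time, UTC−09:00.
03:24 UTC − 9h = 18:24 local (rolling into the previous day, 11 March 2032).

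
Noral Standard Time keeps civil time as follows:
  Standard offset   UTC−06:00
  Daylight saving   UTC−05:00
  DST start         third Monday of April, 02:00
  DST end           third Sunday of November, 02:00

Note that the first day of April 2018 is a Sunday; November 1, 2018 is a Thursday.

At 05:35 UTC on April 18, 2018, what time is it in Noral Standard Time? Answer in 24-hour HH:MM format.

1 April 2018 is a Sunday, so the first Monday is April 2 and the third is April 16.
1 November 2018 is a Thursday, so the first Sunday is November 4 and the third is November 18.
At the standard offset (UTC−06:00), 05:35 UTC − 6h = 23:35 Noral Standard Time standard time (rolling into the previous day, 17 April 2018).
Daylight saving runs 16 April – 18 November; the standard-time date in Noral Standard Time, April 17, 2018, is inside that window, so Noral Standard Time is at UTC−05:00.
05:35 UTC − 5h = 00:35 local.

00:35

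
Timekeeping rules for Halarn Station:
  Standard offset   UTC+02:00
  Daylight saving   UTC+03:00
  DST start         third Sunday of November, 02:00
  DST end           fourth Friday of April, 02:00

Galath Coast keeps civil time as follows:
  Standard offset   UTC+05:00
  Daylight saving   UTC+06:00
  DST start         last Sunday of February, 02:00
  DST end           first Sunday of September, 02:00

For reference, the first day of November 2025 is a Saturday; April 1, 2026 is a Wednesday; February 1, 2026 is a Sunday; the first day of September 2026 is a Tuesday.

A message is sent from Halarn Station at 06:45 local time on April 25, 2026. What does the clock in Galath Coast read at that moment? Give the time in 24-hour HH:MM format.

1 November 2025 is a Saturday, so the first Sunday is November 2 and the third is November 16.
1 April 2026 is a Wednesday, so the first Friday is April 3 and the fourth is April 24.
April 25, 2026 is outside the daylight-saving period (16 November 2025 – 24 April 2026), so Halarn Station is on standard time, UTC+02:00.
06:45 Halarn Station − 2h = 04:45 UTC.
1 February 2026 is a Sunday, so Sundays fall on 1, 8, 15, 22; the last is February 22.
1 September 2026 is a Tuesday, so the first Sunday is September 6.
At the standard offset (UTC+05:00), 04:45 UTC + 5h = 09:45 Galath Coast standard time.
The standard-time date in Galath Coast, April 25, 2026, falls between 22 February and 6 September, so daylight saving is in effect and Galath Coast is at UTC+06:00.
04:45 UTC + 6h = 10:45 Galath Coast.

10:45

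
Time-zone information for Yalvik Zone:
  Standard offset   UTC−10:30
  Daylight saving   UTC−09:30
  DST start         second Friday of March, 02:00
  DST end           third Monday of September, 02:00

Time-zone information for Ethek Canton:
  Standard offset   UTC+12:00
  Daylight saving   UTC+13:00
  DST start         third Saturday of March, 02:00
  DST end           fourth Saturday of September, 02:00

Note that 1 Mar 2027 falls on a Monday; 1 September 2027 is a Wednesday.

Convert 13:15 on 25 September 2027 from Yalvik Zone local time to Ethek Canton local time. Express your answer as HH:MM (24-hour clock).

11:45

1 March 2027 is a Monday, so the first Friday is March 5 and the second is March 12.
1 September 2027 is a Wednesday, so the first Monday is September 6 and the third is September 20.
Daylight saving runs 12 March – 20 September; 25 September 2027 is outside that window, so Yalvik Zone is on standard time at UTC−10:30.
13:15 Yalvik Zone + 10h30m = 23:45 UTC.
1 March 2027 is a Monday, so the first Saturday is March 6 and the third is March 20.
1 September 2027 is a Wednesday, so the first Saturday is September 4 and the fourth is September 25.
At the standard offset (UTC+12:00), 23:45 UTC + 12h = 11:45 Ethek Canton standard time (rolling into the next day, 26 September 2027).
Daylight saving runs 20 March – 25 September; the standard-time date in Ethek Canton, 26 September 2027, is outside that window, so Ethek Canton is on standard time at UTC+12:00.
23:45 UTC + 12h = 11:45 Ethek Canton (rolling into the next day, 26 September 2027).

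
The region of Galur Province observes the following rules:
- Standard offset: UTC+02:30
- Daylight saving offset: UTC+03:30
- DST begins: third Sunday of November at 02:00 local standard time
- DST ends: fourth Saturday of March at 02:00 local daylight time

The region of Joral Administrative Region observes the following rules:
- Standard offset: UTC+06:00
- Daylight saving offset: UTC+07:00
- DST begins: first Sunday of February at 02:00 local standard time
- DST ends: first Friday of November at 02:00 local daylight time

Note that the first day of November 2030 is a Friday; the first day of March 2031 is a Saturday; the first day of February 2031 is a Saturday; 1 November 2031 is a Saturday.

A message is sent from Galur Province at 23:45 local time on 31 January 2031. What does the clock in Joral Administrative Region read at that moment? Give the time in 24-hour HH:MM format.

1 November 2030 is a Friday, so the first Sunday is November 3 and the third is November 17.
1 March 2031 is a Saturday, so the first Saturday is March 1 and the fourth is March 22.
31 January 2031 lies within the daylight-saving period (17 November 2030 – 22 March 2031), so Galur Province is on daylight time, UTC+03:30.
23:45 Galur Province − 3h30m = 20:15 UTC.
1 February 2031 is a Saturday, so the first Sunday is February 2.
1 November 2031 is a Saturday, so the first Friday is November 7.
At the standard offset (UTC+06:00), 20:15 UTC + 6h = 02:15 Joral Administrative Region standard time (rolling into the next day, 1 February 2031).
Daylight saving runs 2 February – 7 November; the standard-time date in Joral Administrative Region, 1 February 2031, is outside that window, so Joral Administrative Region is on standard time at UTC+06:00.
20:15 UTC + 6h = 02:15 Joral Administrative Region (rolling into the next day, 1 February 2031).

02:15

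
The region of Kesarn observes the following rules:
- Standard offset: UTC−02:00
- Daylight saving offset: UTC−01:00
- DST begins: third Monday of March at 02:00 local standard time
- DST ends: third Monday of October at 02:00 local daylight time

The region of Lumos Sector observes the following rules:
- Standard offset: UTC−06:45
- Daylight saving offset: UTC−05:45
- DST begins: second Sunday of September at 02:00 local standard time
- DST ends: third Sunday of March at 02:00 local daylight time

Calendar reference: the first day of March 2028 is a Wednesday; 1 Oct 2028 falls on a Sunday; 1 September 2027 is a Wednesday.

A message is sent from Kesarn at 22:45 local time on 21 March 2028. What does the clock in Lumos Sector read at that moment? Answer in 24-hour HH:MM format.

17:00

1 March 2028 is a Wednesday, so the first Monday is March 6 and the third is March 20.
1 October 2028 is a Sunday, so the first Monday is October 2 and the third is October 16.
Daylight saving runs 20 March – 16 October; 21 March 2028 is inside that window, so Kesarn is at UTC−01:00.
22:45 Kesarn + 1h = 23:45 UTC.
1 September 2027 is a Wednesday, so the first Sunday is September 5 and the second is September 12.
1 March 2028 is a Wednesday, so the first Sunday is March 5 and the third is March 19.
At the standard offset (UTC−06:45), 23:45 UTC − 6h45m = 17:00 Lumos Sector standard time.
Daylight saving runs 12 September 2027 – 19 March 2028; the standard-time date in Lumos Sector, 21 March 2028, is outside that window, so Lumos Sector is on standard time at UTC−06:45.
23:45 UTC − 6h45m = 17:00 Lumos Sector.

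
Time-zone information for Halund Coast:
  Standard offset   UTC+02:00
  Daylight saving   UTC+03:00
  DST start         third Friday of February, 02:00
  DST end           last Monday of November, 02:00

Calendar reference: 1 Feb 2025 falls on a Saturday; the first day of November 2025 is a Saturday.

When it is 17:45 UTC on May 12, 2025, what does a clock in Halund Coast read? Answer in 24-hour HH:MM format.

1 February 2025 is a Saturday, so the first Friday is February 7 and the third is February 21.
1 November 2025 is a Saturday, so Mondays fall on 3, 10, 17, 24; the last is November 24.
At the standard offset (UTC+02:00), 17:45 UTC + 2h = 19:45 Halund Coast standard time.
The standard-time date in Halund Coast, May 12, 2025, lies within the daylight-saving period (21 February – 24 November), so Halund Coast is on daylight time, UTC+03:00.
17:45 UTC + 3h = 20:45 local.

20:45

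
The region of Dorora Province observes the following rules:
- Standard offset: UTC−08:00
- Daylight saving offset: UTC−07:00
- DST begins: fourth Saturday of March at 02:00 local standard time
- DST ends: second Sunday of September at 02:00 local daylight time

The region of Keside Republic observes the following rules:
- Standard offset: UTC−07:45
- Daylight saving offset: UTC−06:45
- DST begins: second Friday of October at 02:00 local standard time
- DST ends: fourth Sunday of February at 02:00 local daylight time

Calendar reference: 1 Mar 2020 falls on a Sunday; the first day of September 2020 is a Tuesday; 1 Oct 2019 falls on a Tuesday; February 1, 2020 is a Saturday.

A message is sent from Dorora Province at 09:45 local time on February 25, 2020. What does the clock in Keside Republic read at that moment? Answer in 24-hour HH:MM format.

1 March 2020 is a Sunday, so the first Saturday is March 7 and the fourth is March 28.
1 September 2020 is a Tuesday, so the first Sunday is September 6 and the second is September 13.
February 25, 2020 does not fall between 28 March and 13 September, so daylight saving is not in effect and Dorora Province is at UTC−08:00.
09:45 Dorora Province + 8h = 17:45 UTC.
1 October 2019 is a Tuesday, so the first Friday is October 4 and the second is October 11.
1 February 2020 is a Saturday, so the first Sunday is February 2 and the fourth is February 23.
At the standard offset (UTC−07:45), 17:45 UTC − 7h45m = 10:00 Keside Republic standard time.
The standard-time date in Keside Republic, February 25, 2020, is outside the daylight-saving period (11 October 2019 – 23 February 2020), so Keside Republic is on standard time, UTC−07:45.
17:45 UTC − 7h45m = 10:00 Keside Republic.

10:00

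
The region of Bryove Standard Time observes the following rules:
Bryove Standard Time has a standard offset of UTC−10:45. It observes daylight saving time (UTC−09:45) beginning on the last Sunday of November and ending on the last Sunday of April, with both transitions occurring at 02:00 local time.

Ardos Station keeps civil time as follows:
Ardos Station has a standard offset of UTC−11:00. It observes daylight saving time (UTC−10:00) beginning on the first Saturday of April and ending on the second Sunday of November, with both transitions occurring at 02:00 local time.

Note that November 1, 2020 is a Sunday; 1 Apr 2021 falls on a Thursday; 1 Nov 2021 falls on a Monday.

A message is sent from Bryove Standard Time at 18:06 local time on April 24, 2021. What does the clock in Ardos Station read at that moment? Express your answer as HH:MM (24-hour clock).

17:51

1 November 2020 is a Sunday, so Sundays fall on 1, 8, 15, 22, 29; the last is November 29.
1 April 2021 is a Thursday, so Sundays fall on 4, 11, 18, 25; the last is April 25.
Daylight saving runs 29 November 2020 – 25 April 2021; April 24, 2021 is inside that window, so Bryove Standard Time is at UTC−09:45.
18:06 Bryove Standard Time + 9h45m = 03:51 UTC (rolling into the next day, 25 April 2021).
1 April 2021 is a Thursday, so the first Saturday is April 3.
1 November 2021 is a Monday, so the first Sunday is November 7 and the second is November 14.
At the standard offset (UTC−11:00), 03:51 UTC − 11h = 16:51 Ardos Station standard time (rolling into the previous day, 24 April 2021).
The standard-time date in Ardos Station, April 24, 2021, lies within the daylight-saving period (3 April – 14 November), so Ardos Station is on daylight time, UTC−10:00.
03:51 UTC − 10h = 17:51 Ardos Station (rolling into the previous day, 24 April 2021).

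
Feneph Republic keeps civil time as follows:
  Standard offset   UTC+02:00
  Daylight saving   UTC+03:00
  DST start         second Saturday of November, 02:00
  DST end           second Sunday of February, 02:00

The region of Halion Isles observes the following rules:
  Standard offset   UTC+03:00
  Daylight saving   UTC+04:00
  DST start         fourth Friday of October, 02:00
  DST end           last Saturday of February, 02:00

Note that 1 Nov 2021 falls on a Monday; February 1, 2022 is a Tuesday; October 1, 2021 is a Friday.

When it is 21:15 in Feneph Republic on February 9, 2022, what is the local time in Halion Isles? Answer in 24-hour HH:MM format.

1 November 2021 is a Monday, so the first Saturday is November 6 and the second is November 13.
1 February 2022 is a Tuesday, so the first Sunday is February 6 and the second is February 13.
February 9, 2022 lies within the daylight-saving period (13 November 2021 – 13 February 2022), so Feneph Republic is on daylight time, UTC+03:00.
21:15 Feneph Republic − 3h = 18:15 UTC.
1 October 2021 is a Friday, so the first Friday is October 1 and the fourth is October 22.
1 February 2022 is a Tuesday, so Saturdays fall on 5, 12, 19, 26; the last is February 26.
At the standard offset (UTC+03:00), 18:15 UTC + 3h = 21:15 Halion Isles standard time.
The standard-time date in Halion Isles, February 9, 2022, lies within the daylight-saving period (22 October 2021 – 26 February 2022), so Halion Isles is on daylight time, UTC+04:00.
18:15 UTC + 4h = 22:15 Halion Isles.

22:15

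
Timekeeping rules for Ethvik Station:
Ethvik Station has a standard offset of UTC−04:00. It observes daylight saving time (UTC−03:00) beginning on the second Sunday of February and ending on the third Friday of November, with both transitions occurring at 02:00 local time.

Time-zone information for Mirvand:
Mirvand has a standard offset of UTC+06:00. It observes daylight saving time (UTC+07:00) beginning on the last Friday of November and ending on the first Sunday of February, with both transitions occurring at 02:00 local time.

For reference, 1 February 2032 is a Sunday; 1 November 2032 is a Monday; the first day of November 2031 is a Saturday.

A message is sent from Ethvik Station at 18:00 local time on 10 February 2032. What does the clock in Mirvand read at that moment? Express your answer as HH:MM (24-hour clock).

1 February 2032 is a Sunday, so the first Sunday is February 1 and the second is February 8.
1 November 2032 is a Monday, so the first Friday is November 5 and the third is November 19.
10 February 2032 lies within the daylight-saving period (8 February – 19 November), so Ethvik Station is on daylight time, UTC−03:00.
18:00 Ethvik Station + 3h = 21:00 UTC.
1 November 2031 is a Saturday, so Fridays fall on 7, 14, 21, 28; the last is November 28.
1 February 2032 is a Sunday, so the first Sunday is February 1.
At the standard offset (UTC+06:00), 21:00 UTC + 6h = 03:00 Mirvand standard time (rolling into the next day, 11 February 2032).
The standard-time date in Mirvand, 11 February 2032, does not fall between 28 November 2031 and 1 February 2032, so daylight saving is not in effect and Mirvand is at UTC+06:00.
21:00 UTC + 6h = 03:00 Mirvand (rolling into the next day, 11 February 2032).

03:00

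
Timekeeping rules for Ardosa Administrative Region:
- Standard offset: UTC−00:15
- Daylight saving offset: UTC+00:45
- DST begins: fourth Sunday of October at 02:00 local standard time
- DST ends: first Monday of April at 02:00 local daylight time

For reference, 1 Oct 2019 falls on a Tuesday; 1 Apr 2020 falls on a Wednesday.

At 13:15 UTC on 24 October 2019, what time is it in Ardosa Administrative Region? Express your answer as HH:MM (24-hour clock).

13:00

1 October 2019 is a Tuesday, so the first Sunday is October 6 and the fourth is October 27.
1 April 2020 is a Wednesday, so the first Monday is April 6.
At the standard offset (UTC−00:15), 13:15 UTC − 0h15m = 13:00 Ardosa Administrative Region standard time.
The standard-time date in Ardosa Administrative Region, 24 October 2019, does not fall between 27 October 2019 and 6 April 2020, so daylight saving is not in effect and Ardosa Administrative Region is at UTC−00:15.
13:15 UTC − 0h15m = 13:00 local.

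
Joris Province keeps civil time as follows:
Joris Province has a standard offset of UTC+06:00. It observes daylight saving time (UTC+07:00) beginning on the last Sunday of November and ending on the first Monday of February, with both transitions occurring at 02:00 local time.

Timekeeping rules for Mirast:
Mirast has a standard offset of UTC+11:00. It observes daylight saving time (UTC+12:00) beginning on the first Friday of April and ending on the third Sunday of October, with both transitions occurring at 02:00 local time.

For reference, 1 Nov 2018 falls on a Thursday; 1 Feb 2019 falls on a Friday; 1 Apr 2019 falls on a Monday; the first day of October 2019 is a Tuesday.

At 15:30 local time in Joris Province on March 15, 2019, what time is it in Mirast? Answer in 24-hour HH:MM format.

1 November 2018 is a Thursday, so Sundays fall on 4, 11, 18, 25; the last is November 25.
1 February 2019 is a Friday, so the first Monday is February 4.
March 15, 2019 does not fall between 25 November 2018 and 4 February 2019, so daylight saving is not in effect and Joris Province is at UTC+06:00.
15:30 Joris Province − 6h = 09:30 UTC.
1 April 2019 is a Monday, so the first Friday is April 5.
1 October 2019 is a Tuesday, so the first Sunday is October 6 and the third is October 20.
At the standard offset (UTC+11:00), 09:30 UTC + 11h = 20:30 Mirast standard time.
The standard-time date in Mirast, March 15, 2019, does not fall between 5 April and 20 October, so daylight saving is not in effect and Mirast is at UTC+11:00.
09:30 UTC + 11h = 20:30 Mirast.

20:30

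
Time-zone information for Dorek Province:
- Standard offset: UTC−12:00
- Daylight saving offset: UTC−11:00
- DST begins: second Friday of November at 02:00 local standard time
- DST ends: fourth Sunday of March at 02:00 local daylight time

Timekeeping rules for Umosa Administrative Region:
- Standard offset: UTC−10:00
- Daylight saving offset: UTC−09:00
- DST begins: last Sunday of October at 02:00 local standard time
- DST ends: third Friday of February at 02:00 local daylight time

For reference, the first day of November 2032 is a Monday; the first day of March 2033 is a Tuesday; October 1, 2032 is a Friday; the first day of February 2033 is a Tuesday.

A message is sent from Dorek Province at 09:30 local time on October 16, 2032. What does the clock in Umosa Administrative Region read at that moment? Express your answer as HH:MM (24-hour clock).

1 November 2032 is a Monday, so the first Friday is November 5 and the second is November 12.
1 March 2033 is a Tuesday, so the first Sunday is March 6 and the fourth is March 27.
Daylight saving runs 12 November 2032 – 27 March 2033; October 16, 2032 is outside that window, so Dorek Province is on standard time at UTC−12:00.
09:30 Dorek Province + 12h = 21:30 UTC.
1 October 2032 is a Friday, so Sundays fall on 3, 10, 17, 24, 31; the last is October 31.
1 February 2033 is a Tuesday, so the first Friday is February 4 and the third is February 18.
At the standard offset (UTC−10:00), 21:30 UTC − 10h = 11:30 Umosa Administrative Region standard time.
The standard-time date in Umosa Administrative Region, October 16, 2032, does not fall between 31 October 2032 and 18 February 2033, so daylight saving is not in effect and Umosa Administrative Region is at UTC−10:00.
21:30 UTC − 10h = 11:30 Umosa Administrative Region.

11:30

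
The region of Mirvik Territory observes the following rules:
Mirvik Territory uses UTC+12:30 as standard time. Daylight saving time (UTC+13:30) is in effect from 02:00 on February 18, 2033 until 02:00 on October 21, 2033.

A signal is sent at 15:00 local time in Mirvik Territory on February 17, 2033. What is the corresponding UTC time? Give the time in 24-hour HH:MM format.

02:30

Daylight saving runs 18 February – 21 October; February 17, 2033 is outside that window, so Mirvik Territory is on standard time at UTC+12:30.
15:00 local − 12h30m = 02:30 UTC.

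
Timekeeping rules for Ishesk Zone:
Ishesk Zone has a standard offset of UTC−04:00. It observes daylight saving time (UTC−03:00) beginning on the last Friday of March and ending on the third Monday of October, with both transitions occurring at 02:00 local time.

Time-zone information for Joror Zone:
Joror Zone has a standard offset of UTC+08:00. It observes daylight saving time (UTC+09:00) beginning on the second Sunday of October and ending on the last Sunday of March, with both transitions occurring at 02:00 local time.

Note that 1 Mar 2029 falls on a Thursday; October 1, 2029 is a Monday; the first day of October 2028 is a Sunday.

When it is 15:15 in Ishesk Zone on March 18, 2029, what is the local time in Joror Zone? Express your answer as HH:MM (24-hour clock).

04:15

1 March 2029 is a Thursday, so Fridays fall on 2, 9, 16, 23, 30; the last is March 30.
1 October 2029 is a Monday, so the first Monday is October 1 and the third is October 15.
March 18, 2029 does not fall between 30 March and 15 October, so daylight saving is not in effect and Ishesk Zone is at UTC−04:00.
15:15 Ishesk Zone + 4h = 19:15 UTC.
1 October 2028 is a Sunday, so the first Sunday is October 1 and the second is October 8.
1 March 2029 is a Thursday, so Sundays fall on 4, 11, 18, 25; the last is March 25.
At the standard offset (UTC+08:00), 19:15 UTC + 8h = 03:15 Joror Zone standard time (rolling into the next day, 19 March 2029).
The standard-time date in Joror Zone, March 19, 2029, falls between 8 October 2028 and 25 March 2029, so daylight saving is in effect and Joror Zone is at UTC+09:00.
19:15 UTC + 9h = 04:15 Joror Zone (rolling into the next day, 19 March 2029).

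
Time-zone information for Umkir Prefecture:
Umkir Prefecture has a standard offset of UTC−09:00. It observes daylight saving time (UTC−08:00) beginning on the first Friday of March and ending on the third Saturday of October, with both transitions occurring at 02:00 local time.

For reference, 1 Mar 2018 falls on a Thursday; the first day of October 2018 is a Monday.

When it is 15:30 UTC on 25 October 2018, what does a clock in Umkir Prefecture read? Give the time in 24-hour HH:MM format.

1 March 2018 is a Thursday, so the first Friday is March 2.
1 October 2018 is a Monday, so the first Saturday is October 6 and the third is October 20.
At the standard offset (UTC−09:00), 15:30 UTC − 9h = 06:30 Umkir Prefecture standard time.
Daylight saving runs 2 March – 20 October; the standard-time date in Umkir Prefecture, 25 October 2018, is outside that window, so Umkir Prefecture is on standard time at UTC−09:00.
15:30 UTC − 9h = 06:30 local.

06:30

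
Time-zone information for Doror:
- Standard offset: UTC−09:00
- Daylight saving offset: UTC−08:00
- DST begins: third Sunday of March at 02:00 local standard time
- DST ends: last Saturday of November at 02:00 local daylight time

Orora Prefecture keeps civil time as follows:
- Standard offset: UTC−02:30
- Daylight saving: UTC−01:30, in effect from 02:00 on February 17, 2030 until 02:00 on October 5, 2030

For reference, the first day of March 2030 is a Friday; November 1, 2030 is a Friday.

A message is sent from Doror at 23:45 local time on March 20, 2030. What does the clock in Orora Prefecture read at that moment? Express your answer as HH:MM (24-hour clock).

06:15

1 March 2030 is a Friday, so the first Sunday is March 3 and the third is March 17.
1 November 2030 is a Friday, so Saturdays fall on 2, 9, 16, 23, 30; the last is November 30.
March 20, 2030 lies within the daylight-saving period (17 March – 30 November), so Doror is on daylight time, UTC−08:00.
23:45 Doror + 8h = 07:45 UTC (rolling into the next day, 21 March 2030).
At the standard offset (UTC−02:30), 07:45 UTC − 2h30m = 05:15 Orora Prefecture standard time.
Daylight saving runs 17 February – 5 October; the standard-time date in Orora Prefecture, March 21, 2030, is inside that window, so Orora Prefecture is at UTC−01:30.
07:45 UTC − 1h30m = 06:15 Orora Prefecture.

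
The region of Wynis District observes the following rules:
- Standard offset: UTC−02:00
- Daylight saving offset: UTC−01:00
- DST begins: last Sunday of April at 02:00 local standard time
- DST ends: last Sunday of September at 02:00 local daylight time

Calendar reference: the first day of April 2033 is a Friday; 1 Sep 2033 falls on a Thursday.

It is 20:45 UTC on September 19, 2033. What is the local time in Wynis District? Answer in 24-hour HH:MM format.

19:45

1 April 2033 is a Friday, so Sundays fall on 3, 10, 17, 24; the last is April 24.
1 September 2033 is a Thursday, so Sundays fall on 4, 11, 18, 25; the last is September 25.
At the standard offset (UTC−02:00), 20:45 UTC − 2h = 18:45 Wynis District standard time.
Daylight saving runs 24 April – 25 September; the standard-time date in Wynis District, September 19, 2033, is inside that window, so Wynis District is at UTC−01:00.
20:45 UTC − 1h = 19:45 local.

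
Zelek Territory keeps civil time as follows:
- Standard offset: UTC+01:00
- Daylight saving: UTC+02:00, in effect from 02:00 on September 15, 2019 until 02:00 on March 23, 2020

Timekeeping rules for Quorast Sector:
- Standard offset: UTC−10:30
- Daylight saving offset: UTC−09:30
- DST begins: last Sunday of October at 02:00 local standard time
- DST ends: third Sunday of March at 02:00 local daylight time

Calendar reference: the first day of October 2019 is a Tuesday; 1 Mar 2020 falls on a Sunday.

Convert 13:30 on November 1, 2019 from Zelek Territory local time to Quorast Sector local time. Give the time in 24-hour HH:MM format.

02:00

November 1, 2019 lies within the daylight-saving period (15 September 2019 – 23 March 2020), so Zelek Territory is on daylight time, UTC+02:00.
13:30 Zelek Territory − 2h = 11:30 UTC.
1 October 2019 is a Tuesday, so Sundays fall on 6, 13, 20, 27; the last is October 27.
1 March 2020 is a Sunday, so the first Sunday is March 1 and the third is March 15.
At the standard offset (UTC−10:30), 11:30 UTC − 10h30m = 01:00 Quorast Sector standard time.
The standard-time date in Quorast Sector, November 1, 2019, lies within the daylight-saving period (27 October 2019 – 15 March 2020), so Quorast Sector is on daylight time, UTC−09:30.
11:30 UTC − 9h30m = 02:00 Quorast Sector.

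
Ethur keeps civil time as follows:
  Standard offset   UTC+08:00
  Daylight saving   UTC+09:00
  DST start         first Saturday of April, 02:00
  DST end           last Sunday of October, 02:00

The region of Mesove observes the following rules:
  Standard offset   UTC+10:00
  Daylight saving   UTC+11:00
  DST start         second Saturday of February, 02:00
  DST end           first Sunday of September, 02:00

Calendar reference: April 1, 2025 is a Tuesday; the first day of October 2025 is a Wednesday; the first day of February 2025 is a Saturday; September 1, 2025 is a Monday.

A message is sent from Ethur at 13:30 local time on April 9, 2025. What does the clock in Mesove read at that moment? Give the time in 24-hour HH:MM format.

15:30

1 April 2025 is a Tuesday, so the first Saturday is April 5.
1 October 2025 is a Wednesday, so Sundays fall on 5, 12, 19, 26; the last is October 26.
April 9, 2025 falls between 5 April and 26 October, so daylight saving is in effect and Ethur is at UTC+09:00.
13:30 Ethur − 9h = 04:30 UTC.
1 February 2025 is a Saturday, so the first Saturday is February 1 and the second is February 8.
1 September 2025 is a Monday, so the first Sunday is September 7.
At the standard offset (UTC+10:00), 04:30 UTC + 10h = 14:30 Mesove standard time.
Daylight saving runs 8 February – 7 September; the standard-time date in Mesove, April 9, 2025, is inside that window, so Mesove is at UTC+11:00.
04:30 UTC + 11h = 15:30 Mesove.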